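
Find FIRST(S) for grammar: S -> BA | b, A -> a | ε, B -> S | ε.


Per alternative of S: FIRST(BA) = {a, b, ε}; FIRST(b) = {b}
FIRST(S) = {a, b, ε}


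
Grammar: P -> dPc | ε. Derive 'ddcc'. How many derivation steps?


Derivation: P => dPc => ddPcc => ddcc
Steps: 3


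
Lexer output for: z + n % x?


Scan left to right, longest-match per lexeme
Tokens: ID(z), OP(+), ID(n), OP(%), ID(x)


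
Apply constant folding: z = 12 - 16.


12 - 16 = -4 at compile time
Optimized: z = -4


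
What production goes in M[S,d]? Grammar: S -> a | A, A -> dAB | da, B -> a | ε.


For [S, d]: 'd' ∈ FIRST(A)
Entry: S -> A


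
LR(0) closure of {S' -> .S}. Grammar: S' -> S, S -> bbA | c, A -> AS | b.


Start: S' -> .S
For each item with dot before a nonterminal B, add B -> .γ for every B-production
Closure: [S' -> .S, S -> .bbA, S -> .c]


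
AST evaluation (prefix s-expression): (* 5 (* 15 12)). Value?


Evaluate inner: (* 15 12) = 180
Evaluate root: (* 5 180) = 900
Result: 900


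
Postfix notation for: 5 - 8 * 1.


* has higher precedence, evaluate 8*1 first
Postfix: 5 8 1 * -


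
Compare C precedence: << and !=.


'<<' is shift (level 8); '!=' is equality (level 6)
Higher level binds tighter
'<<' has higher precedence than '!='


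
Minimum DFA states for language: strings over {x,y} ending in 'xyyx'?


Track the longest suffix of input matching a prefix of 'xyyx': 5 classes (prefixes of length 0..4)
Minimal DFA: 5 states


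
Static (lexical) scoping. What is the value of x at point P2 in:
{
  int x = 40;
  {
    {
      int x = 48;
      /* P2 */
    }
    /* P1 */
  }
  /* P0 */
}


x declared in the same block as P2
x = 48


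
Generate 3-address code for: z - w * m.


Break into single-operator statements:
t1 = w * m
t2 = z - t1


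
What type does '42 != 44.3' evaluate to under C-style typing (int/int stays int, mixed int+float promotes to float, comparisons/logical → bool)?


Operand types: int != float
Rule: comparison yields bool
Result type: bool


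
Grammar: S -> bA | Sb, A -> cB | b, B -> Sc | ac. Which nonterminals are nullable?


A nonterminal is nullable iff some alternative derives ε (directly, or every symbol in it is nullable)
Nullable: {}


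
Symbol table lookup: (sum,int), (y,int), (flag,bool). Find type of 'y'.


Lookup 'y' → type int


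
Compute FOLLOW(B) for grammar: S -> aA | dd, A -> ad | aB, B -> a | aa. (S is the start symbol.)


$ ∈ FOLLOW(S). For each A -> αBβ: add FIRST(β)\{ε} to FOLLOW(B); if β nullable, add FOLLOW(A).
FOLLOW(B) = {$}


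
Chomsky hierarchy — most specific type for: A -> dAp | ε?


Single nonterminal LHS, but d^n p^n is not regular
Classification: Type 2 (Context-Free)


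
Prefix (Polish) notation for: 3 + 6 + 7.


left-to-right (same/higher precedence on left): tree is (+ (+ 3 6) 7)
Prefix: + + 3 6 7


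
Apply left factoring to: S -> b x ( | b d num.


Common prefix: 'b'
Factored: S -> b S', S' -> x ( | d num


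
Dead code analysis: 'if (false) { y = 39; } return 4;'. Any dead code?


condition is constant false, so the whole block is unreachable
Dead: 'if (false) { y = 39; }'


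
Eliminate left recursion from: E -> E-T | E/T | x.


Left-recursive alternatives: E-T, E/T; non-recursive: x
Introduce E': E -> xE', E' -> -TE' | /TE' | ε


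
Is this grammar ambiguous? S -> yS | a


right-linear, alternatives start with distinct terminals 'y' vs 'a': unique leftmost derivation
Unambiguous


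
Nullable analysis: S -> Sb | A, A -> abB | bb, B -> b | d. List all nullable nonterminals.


A nonterminal is nullable iff some alternative derives ε (directly, or every symbol in it is nullable)
Nullable: {}


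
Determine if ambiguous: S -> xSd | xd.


balanced x^n…d^n: each string has a unique parse
Unambiguous


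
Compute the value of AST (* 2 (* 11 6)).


Evaluate inner: (* 11 6) = 66
Evaluate root: (* 2 66) = 132
Result: 132


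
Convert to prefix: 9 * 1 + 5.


left-to-right (same/higher precedence on left): tree is (+ (* 9 1) 5)
Prefix: + * 9 1 5


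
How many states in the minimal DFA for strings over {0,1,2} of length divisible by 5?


Track length mod 5: states 0..4, accept at 0
Minimal DFA: 5 states


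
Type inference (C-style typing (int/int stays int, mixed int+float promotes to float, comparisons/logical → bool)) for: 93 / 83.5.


Operand types: int / float
Rule: mixed int/float promotes to float; int/int stays int
Result type: float


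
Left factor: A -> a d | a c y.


Common prefix: 'a'
Factored: A -> a A', A' -> d | c y


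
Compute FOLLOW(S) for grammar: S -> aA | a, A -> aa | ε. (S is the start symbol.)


$ ∈ FOLLOW(S). For each A -> αBβ: add FIRST(β)\{ε} to FOLLOW(B); if β nullable, add FOLLOW(A).
FOLLOW(S) = {$}


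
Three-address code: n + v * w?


Break into single-operator statements:
t1 = v * w
t2 = n + t1


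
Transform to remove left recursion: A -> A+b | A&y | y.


Left-recursive alternatives: A+b, A&y; non-recursive: y
Introduce A': A -> yA', A' -> +bA' | &yA' | ε


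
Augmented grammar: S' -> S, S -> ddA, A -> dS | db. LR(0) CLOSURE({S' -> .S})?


Start: S' -> .S
For each item with dot before a nonterminal B, add B -> .γ for every B-production
Closure: [S' -> .S, S -> .ddA]


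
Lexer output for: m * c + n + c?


Scan left to right, longest-match per lexeme
Tokens: ID(m), OP(*), ID(c), OP(+), ID(n), OP(+), ID(c)


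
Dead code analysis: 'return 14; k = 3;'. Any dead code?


statement follows a return and is unreachable
Dead: 'k = 3'


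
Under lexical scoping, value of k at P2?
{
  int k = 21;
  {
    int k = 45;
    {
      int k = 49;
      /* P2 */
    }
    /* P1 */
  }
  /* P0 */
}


k declared in the same block as P2
k = 49


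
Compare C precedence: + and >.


'+' is additive (level 9); '>' is relational (level 7)
Higher level binds tighter
'+' has higher precedence than '>'


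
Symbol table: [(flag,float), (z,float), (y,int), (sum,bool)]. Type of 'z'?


Lookup 'z' → type float


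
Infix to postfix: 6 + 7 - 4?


Left to right (same or higher precedence on left)
Postfix: 6 7 + 4 -


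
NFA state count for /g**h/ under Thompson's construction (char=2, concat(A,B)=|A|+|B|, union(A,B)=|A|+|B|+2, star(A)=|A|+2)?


Syntax tree has 2 char leaf(s), 0 union(s), 2 star(s)
chars contribute 2×2 = 4; each union adds +2; each star adds +2
Total: 4 + 0 + 4 = 8 states


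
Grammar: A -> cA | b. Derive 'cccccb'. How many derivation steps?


Derivation: A => cA => ccA => cccA => ccccA => cccccA => cccccb
Steps: 6


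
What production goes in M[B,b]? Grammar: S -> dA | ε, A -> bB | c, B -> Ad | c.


For [B, b]: 'b' ∈ FIRST(Ad)
Entry: B -> Ad


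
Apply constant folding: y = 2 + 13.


2 + 13 = 15 at compile time
Optimized: y = 15


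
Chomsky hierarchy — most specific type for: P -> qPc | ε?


Single nonterminal LHS, but q^n c^n is not regular
Classification: Type 2 (Context-Free)


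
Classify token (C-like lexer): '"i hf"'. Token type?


Pattern: double-quoted sequence
Type: STRING_LITERAL


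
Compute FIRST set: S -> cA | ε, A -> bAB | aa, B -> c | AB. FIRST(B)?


Per alternative of B: FIRST(c) = {c}; FIRST(AB) = {a, b}
FIRST(B) = {a, b, c}


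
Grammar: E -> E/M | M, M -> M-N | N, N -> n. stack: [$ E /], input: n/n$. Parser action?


no handle ('E/' is not any RHS); shift 'n'
Action: shift


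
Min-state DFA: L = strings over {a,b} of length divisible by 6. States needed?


Track length mod 6: states 0..5, accept at 0
Minimal DFA: 6 states


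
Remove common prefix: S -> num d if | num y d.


Common prefix: 'num'
Factored: S -> num S', S' -> d if | y d


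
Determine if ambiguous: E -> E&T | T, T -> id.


precedence layered via separate nonterminal T: deterministic
Unambiguous


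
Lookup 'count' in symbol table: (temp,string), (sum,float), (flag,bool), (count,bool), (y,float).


Lookup 'count' → type bool


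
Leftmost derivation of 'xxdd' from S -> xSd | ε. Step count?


Derivation: S => xSd => xxSdd => xxdd
Steps: 3


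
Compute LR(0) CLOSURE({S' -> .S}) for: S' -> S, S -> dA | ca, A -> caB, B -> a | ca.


Start: S' -> .S
For each item with dot before a nonterminal B, add B -> .γ for every B-production
Closure: [S' -> .S, S -> .dA, S -> .ca]


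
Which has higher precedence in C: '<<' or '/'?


'/' is multiplicative (level 10); '<<' is shift (level 8)
Higher level binds tighter
'/' has higher precedence than '<<'


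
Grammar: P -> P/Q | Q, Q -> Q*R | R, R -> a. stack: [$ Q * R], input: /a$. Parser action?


handle 'Q*R' on top
Action: reduce (Q -> Q*R)


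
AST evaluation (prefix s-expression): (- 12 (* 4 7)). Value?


Evaluate inner: (* 4 7) = 28
Evaluate root: (- 12 28) = -16
Result: -16


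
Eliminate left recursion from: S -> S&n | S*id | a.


Left-recursive alternatives: S&n, S*id; non-recursive: a
Introduce S': S -> aS', S' -> &nS' | *idS' | ε


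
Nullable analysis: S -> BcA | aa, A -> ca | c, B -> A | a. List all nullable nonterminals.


A nonterminal is nullable iff some alternative derives ε (directly, or every symbol in it is nullable)
Nullable: {}


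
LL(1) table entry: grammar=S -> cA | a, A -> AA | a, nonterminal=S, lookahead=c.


For [S, c]: 'c' ∈ FIRST(cA)
Entry: S -> cA


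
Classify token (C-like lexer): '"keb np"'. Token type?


Pattern: double-quoted sequence
Type: STRING_LITERAL


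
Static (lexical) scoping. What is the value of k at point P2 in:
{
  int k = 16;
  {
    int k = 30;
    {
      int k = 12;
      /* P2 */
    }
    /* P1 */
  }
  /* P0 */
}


k declared in the same block as P2
k = 12


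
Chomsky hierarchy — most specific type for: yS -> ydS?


LHS has context (more than one symbol) and |LHS| ≤ |RHS|
Classification: Type 1 (Context-Sensitive)


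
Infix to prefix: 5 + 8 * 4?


'*' binds tighter: tree is (+ 5 (* 8 4))
Prefix: + 5 * 8 4


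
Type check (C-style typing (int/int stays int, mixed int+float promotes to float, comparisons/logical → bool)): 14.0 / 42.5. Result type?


Operand types: float / float
Rule: mixed int/float promotes to float; int/int stays int
Result type: float


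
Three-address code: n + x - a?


Break into single-operator statements:
t1 = n + x
t2 = t1 - a


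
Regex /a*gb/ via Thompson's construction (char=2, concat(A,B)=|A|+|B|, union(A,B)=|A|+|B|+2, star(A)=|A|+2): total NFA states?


Syntax tree has 3 char leaf(s), 0 union(s), 1 star(s)
chars contribute 3×2 = 6; each union adds +2; each star adds +2
Total: 6 + 0 + 2 = 8 states


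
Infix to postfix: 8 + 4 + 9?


Left to right (same or higher precedence on left)
Postfix: 8 4 + 9 +


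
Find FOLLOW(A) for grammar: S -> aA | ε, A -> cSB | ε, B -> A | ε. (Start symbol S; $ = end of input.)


$ ∈ FOLLOW(S). For each A -> αBβ: add FIRST(β)\{ε} to FOLLOW(B); if β nullable, add FOLLOW(A).
FOLLOW(A) = {$, c}


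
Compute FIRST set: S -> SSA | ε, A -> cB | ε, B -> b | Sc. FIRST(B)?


Per alternative of B: FIRST(b) = {b}; FIRST(Sc) = {c}
FIRST(B) = {b, c}


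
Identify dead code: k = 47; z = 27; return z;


k is assigned but never read
Dead: 'k = 47'


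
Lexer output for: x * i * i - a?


Scan left to right, longest-match per lexeme
Tokens: ID(x), OP(*), ID(i), OP(*), ID(i), OP(-), ID(a)


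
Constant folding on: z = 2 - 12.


2 - 12 = -10 at compile time
Optimized: z = -10


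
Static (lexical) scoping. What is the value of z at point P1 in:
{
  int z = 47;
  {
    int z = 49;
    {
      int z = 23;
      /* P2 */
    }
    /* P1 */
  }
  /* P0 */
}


z declared in the same block as P1
z = 49


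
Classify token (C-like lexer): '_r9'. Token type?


Pattern: letter/underscore followed by alphanumerics, not a keyword
Type: IDENTIFIER


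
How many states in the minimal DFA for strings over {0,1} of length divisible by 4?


Track length mod 4: states 0..3, accept at 0
Minimal DFA: 4 states


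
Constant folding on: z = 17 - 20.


17 - 20 = -3 at compile time
Optimized: z = -3


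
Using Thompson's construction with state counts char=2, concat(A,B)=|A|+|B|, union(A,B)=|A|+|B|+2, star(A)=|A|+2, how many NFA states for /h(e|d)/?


Syntax tree has 3 char leaf(s), 1 union(s), 0 star(s)
chars contribute 3×2 = 6; each union adds +2; each star adds +2
Total: 6 + 2 + 0 = 8 states


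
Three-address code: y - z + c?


Break into single-operator statements:
t1 = y - z
t2 = t1 + c


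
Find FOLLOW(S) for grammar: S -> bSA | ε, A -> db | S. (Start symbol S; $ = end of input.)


$ ∈ FOLLOW(S). For each A -> αBβ: add FIRST(β)\{ε} to FOLLOW(B); if β nullable, add FOLLOW(A).
FOLLOW(S) = {$, b, d}


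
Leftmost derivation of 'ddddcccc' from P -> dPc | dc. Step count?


Derivation: P => dPc => ddPcc => dddPccc => ddddcccc
Steps: 4


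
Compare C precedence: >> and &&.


'>>' is shift (level 8); '&&' is logical AND (level 2)
Higher level binds tighter
'>>' has higher precedence than '&&'


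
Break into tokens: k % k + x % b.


Scan left to right, longest-match per lexeme
Tokens: ID(k), OP(%), ID(k), OP(+), ID(x), OP(%), ID(b)


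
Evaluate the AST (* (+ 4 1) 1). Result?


Evaluate inner: (+ 4 1) = 5
Evaluate root: (* 5 1) = 5
Result: 5


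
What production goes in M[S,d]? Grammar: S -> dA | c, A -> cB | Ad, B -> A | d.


For [S, d]: 'd' ∈ FIRST(dA)
Entry: S -> dA


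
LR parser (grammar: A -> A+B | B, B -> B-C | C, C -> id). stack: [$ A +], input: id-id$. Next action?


no handle ('A+' is not any RHS); shift 'id'
Action: shift


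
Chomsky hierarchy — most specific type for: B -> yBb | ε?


Single nonterminal LHS, but y^n b^n is not regular
Classification: Type 2 (Context-Free)


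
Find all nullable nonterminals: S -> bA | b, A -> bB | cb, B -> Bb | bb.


A nonterminal is nullable iff some alternative derives ε (directly, or every symbol in it is nullable)
Nullable: {}


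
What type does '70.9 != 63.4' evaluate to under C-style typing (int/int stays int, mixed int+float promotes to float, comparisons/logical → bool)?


Operand types: float != float
Rule: comparison yields bool
Result type: bool


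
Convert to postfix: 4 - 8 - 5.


Left to right (same or higher precedence on left)
Postfix: 4 8 - 5 -


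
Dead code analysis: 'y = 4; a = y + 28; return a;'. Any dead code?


y is read by a's definition; a is returned
No dead code


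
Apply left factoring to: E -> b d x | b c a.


Common prefix: 'b'
Factored: E -> b E', E' -> d x | c a


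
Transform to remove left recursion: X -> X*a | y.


Left-recursive alternatives: X*a; non-recursive: y
Introduce X': X -> yX', X' -> *aX' | ε


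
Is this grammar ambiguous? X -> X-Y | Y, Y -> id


precedence layered via separate nonterminal Y: deterministic
Unambiguous


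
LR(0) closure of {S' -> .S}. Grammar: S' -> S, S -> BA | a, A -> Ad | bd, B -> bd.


Start: S' -> .S
For each item with dot before a nonterminal B, add B -> .γ for every B-production
Closure: [S' -> .S, S -> .BA, S -> .a, B -> .bd]


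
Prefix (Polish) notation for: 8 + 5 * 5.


'*' binds tighter: tree is (+ 8 (* 5 5))
Prefix: + 8 * 5 5


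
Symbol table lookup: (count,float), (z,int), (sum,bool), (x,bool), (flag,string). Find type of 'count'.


Lookup 'count' → type float


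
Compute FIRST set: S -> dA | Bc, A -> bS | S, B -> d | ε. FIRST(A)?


Per alternative of A: FIRST(bS) = {b}; FIRST(S) = {c, d}
FIRST(A) = {b, c, d}


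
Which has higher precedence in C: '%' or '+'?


'%' is multiplicative (level 10); '+' is additive (level 9)
Higher level binds tighter
'%' has higher precedence than '+'


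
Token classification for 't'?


Pattern: letter/underscore followed by alphanumerics, not a keyword
Type: IDENTIFIER


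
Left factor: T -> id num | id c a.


Common prefix: 'id'
Factored: T -> id T', T' -> num | c a


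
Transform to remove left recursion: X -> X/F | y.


Left-recursive alternatives: X/F; non-recursive: y
Introduce X': X -> yX', X' -> /FX' | ε


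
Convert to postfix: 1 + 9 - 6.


Left to right (same or higher precedence on left)
Postfix: 1 9 + 6 -


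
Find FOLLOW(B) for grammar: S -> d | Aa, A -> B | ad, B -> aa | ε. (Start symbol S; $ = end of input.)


$ ∈ FOLLOW(S). For each A -> αBβ: add FIRST(β)\{ε} to FOLLOW(B); if β nullable, add FOLLOW(A).
FOLLOW(B) = {a}


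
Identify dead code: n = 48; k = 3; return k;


n is assigned but never read
Dead: 'n = 48'


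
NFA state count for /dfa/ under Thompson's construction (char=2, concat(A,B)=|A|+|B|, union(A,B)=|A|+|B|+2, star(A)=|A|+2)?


Syntax tree has 3 char leaf(s), 0 union(s), 0 star(s)
chars contribute 3×2 = 6; each union adds +2; each star adds +2
Total: 6 + 0 + 0 = 6 states


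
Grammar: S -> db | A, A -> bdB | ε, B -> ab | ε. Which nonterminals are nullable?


A nonterminal is nullable iff some alternative derives ε (directly, or every symbol in it is nullable)
Nullable: {A, B, S}


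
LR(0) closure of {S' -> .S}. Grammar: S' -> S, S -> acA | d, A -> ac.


Start: S' -> .S
For each item with dot before a nonterminal B, add B -> .γ for every B-production
Closure: [S' -> .S, S -> .acA, S -> .d]


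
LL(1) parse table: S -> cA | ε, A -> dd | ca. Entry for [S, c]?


For [S, c]: 'c' ∈ FIRST(cA)
Entry: S -> cA


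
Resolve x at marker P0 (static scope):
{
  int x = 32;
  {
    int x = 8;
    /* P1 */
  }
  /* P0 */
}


x declared in the same block as P0
x = 32


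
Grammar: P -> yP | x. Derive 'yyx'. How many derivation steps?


Derivation: P => yP => yyP => yyx
Steps: 3


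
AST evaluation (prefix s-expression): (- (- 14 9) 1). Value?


Evaluate inner: (- 14 9) = 5
Evaluate root: (- 5 1) = 4
Result: 4


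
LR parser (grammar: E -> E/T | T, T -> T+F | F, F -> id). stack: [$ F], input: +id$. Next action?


'F' (not preceded by T+) is the handle for T -> F
Action: reduce (T -> F)


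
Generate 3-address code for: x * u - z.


Break into single-operator statements:
t1 = x * u
t2 = t1 - z


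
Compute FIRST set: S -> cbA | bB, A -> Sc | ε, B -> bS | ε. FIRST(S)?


Per alternative of S: FIRST(cbA) = {c}; FIRST(bB) = {b}
FIRST(S) = {b, c}


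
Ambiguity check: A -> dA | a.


right-linear, alternatives start with distinct terminals 'd' vs 'a': unique leftmost derivation
Unambiguous


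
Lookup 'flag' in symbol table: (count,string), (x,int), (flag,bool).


Lookup 'flag' → type bool


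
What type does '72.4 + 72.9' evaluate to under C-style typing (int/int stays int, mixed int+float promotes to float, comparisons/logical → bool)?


Operand types: float + float
Rule: mixed int/float promotes to float; int/int stays int
Result type: float


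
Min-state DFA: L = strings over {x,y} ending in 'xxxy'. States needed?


Track the longest suffix of input matching a prefix of 'xxxy': 5 classes (prefixes of length 0..4)
Minimal DFA: 5 states


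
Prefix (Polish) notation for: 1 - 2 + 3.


left-to-right (same/higher precedence on left): tree is (+ (- 1 2) 3)
Prefix: + - 1 2 3


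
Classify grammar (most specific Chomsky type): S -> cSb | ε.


Single nonterminal LHS, but c^n b^n is not regular
Classification: Type 2 (Context-Free)


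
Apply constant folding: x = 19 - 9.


19 - 9 = 10 at compile time
Optimized: x = 10


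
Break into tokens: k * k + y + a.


Scan left to right, longest-match per lexeme
Tokens: ID(k), OP(*), ID(k), OP(+), ID(y), OP(+), ID(a)


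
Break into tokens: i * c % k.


Scan left to right, longest-match per lexeme
Tokens: ID(i), OP(*), ID(c), OP(%), ID(k)


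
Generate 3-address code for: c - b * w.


Break into single-operator statements:
t1 = b * w
t2 = c - t1


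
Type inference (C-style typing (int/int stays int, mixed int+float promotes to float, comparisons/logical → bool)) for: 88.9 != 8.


Operand types: float != int
Rule: comparison yields bool
Result type: bool


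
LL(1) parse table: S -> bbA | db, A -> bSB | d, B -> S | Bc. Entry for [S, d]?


For [S, d]: 'd' ∈ FIRST(db)
Entry: S -> db


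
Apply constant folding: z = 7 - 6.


7 - 6 = 1 at compile time
Optimized: z = 1


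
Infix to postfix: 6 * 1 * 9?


Left to right (same or higher precedence on left)
Postfix: 6 1 * 9 *


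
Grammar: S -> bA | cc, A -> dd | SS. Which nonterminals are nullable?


A nonterminal is nullable iff some alternative derives ε (directly, or every symbol in it is nullable)
Nullable: {}


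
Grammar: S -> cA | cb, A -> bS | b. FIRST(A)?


Per alternative of A: FIRST(bS) = {b}; FIRST(b) = {b}
FIRST(A) = {b}


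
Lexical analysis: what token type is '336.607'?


Pattern: digits with a decimal point
Type: FLOAT_LITERAL


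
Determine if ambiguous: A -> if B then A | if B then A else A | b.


dangling else: 'if B then if B then b else b' parses two ways
Ambiguous


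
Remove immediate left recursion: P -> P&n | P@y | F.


Left-recursive alternatives: P&n, P@y; non-recursive: F
Introduce P': P -> FP', P' -> &nP' | @yP' | ε


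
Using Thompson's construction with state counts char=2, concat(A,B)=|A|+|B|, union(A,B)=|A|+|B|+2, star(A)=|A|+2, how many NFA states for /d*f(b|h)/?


Syntax tree has 4 char leaf(s), 1 union(s), 1 star(s)
chars contribute 4×2 = 8; each union adds +2; each star adds +2
Total: 8 + 2 + 2 = 12 states


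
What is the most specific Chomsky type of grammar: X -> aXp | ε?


Single nonterminal LHS, but a^n p^n is not regular
Classification: Type 2 (Context-Free)


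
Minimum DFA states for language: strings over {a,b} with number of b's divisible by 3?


Track (count of b) mod 3: states 0..2, accept at 0
Minimal DFA: 3 states


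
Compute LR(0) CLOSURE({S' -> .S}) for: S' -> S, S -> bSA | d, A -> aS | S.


Start: S' -> .S
For each item with dot before a nonterminal B, add B -> .γ for every B-production
Closure: [S' -> .S, S -> .bSA, S -> .d]


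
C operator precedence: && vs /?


'/' is multiplicative (level 10); '&&' is logical AND (level 2)
Higher level binds tighter
'/' has higher precedence than '&&'


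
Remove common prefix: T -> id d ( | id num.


Common prefix: 'id'
Factored: T -> id T', T' -> d ( | num


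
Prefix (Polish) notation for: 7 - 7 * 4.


'*' binds tighter: tree is (- 7 (* 7 4))
Prefix: - 7 * 7 4


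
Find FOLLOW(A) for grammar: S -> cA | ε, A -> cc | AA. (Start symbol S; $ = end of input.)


$ ∈ FOLLOW(S). For each A -> αBβ: add FIRST(β)\{ε} to FOLLOW(B); if β nullable, add FOLLOW(A).
FOLLOW(A) = {$, c}


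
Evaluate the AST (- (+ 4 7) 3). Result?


Evaluate inner: (+ 4 7) = 11
Evaluate root: (- 11 3) = 8
Result: 8


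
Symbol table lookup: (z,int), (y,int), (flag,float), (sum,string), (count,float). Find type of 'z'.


Lookup 'z' → type int


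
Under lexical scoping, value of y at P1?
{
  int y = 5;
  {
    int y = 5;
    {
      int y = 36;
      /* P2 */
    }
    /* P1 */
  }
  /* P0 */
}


y declared in the same block as P1
y = 5


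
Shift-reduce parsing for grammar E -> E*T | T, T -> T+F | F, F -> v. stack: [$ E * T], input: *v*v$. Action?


handle 'E*T' on top; lookahead ∈ FOLLOW(E) = {*, $}
Action: reduce (E -> E*T)


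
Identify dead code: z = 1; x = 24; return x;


z is assigned but never read
Dead: 'z = 1'


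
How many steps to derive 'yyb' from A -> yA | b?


Derivation: A => yA => yyA => yyb
Steps: 3


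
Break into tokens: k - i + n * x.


Scan left to right, longest-match per lexeme
Tokens: ID(k), OP(-), ID(i), OP(+), ID(n), OP(*), ID(x)


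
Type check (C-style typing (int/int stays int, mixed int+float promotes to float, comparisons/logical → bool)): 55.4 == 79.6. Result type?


Operand types: float == float
Rule: comparison yields bool
Result type: bool


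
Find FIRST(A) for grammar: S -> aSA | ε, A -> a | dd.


Per alternative of A: FIRST(a) = {a}; FIRST(dd) = {d}
FIRST(A) = {a, d}


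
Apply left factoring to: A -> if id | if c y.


Common prefix: 'if'
Factored: A -> if A', A' -> id | c y


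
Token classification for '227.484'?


Pattern: digits with a decimal point
Type: FLOAT_LITERAL


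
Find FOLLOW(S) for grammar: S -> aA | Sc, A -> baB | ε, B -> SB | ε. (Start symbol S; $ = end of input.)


$ ∈ FOLLOW(S). For each A -> αBβ: add FIRST(β)\{ε} to FOLLOW(B); if β nullable, add FOLLOW(A).
FOLLOW(S) = {$, a, c}


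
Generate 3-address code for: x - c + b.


Break into single-operator statements:
t1 = x - c
t2 = t1 + b


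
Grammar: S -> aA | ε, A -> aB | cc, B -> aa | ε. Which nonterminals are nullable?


A nonterminal is nullable iff some alternative derives ε (directly, or every symbol in it is nullable)
Nullable: {B, S}


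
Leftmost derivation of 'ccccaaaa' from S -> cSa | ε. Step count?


Derivation: S => cSa => ccSaa => cccSaaa => ccccSaaaa => ccccaaaa
Steps: 5


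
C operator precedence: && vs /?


'/' is multiplicative (level 10); '&&' is logical AND (level 2)
Higher level binds tighter
'/' has higher precedence than '&&'


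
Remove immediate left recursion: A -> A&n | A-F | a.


Left-recursive alternatives: A&n, A-F; non-recursive: a
Introduce A': A -> aA', A' -> &nA' | -FA' | ε


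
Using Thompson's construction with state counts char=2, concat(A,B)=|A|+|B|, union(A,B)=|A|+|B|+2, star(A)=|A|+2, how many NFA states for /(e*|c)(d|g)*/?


Syntax tree has 4 char leaf(s), 2 union(s), 2 star(s)
chars contribute 4×2 = 8; each union adds +2; each star adds +2
Total: 8 + 4 + 4 = 16 states


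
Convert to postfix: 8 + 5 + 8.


Left to right (same or higher precedence on left)
Postfix: 8 5 + 8 +


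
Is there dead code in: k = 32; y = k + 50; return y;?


k is read by y's definition; y is returned
No dead code


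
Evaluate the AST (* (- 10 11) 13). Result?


Evaluate inner: (- 10 11) = -1
Evaluate root: (* -1 13) = -13
Result: -13


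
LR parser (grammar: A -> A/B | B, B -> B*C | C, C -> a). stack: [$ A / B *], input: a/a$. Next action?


no handle; shift 'a'
Action: shift


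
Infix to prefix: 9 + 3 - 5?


left-to-right (same/higher precedence on left): tree is (- (+ 9 3) 5)
Prefix: - + 9 3 5


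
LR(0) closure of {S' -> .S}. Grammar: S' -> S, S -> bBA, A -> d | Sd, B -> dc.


Start: S' -> .S
For each item with dot before a nonterminal B, add B -> .γ for every B-production
Closure: [S' -> .S, S -> .bBA]


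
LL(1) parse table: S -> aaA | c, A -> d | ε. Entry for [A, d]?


For [A, d]: 'd' ∈ FIRST(d)
Entry: A -> d


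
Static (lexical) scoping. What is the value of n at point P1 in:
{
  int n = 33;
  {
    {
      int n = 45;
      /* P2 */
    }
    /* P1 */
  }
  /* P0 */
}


P1's block does not declare n; resolves to the enclosing declaration at depth 0
n = 33


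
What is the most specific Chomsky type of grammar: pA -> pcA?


LHS has context (more than one symbol) and |LHS| ≤ |RHS|
Classification: Type 1 (Context-Sensitive)


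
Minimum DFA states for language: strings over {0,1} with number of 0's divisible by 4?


Track (count of 0) mod 4: states 0..3, accept at 0
Minimal DFA: 4 states


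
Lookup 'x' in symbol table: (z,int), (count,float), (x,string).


Lookup 'x' → type string


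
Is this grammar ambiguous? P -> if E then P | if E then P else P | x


dangling else: 'if E then if E then x else x' parses two ways
Ambiguous


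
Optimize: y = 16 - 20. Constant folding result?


16 - 20 = -4 at compile time
Optimized: y = -4


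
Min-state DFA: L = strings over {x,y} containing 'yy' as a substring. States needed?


KMP-style automaton: 2 progress states + 1 absorbing accept = 3
Minimal DFA: 3 states


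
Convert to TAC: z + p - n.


Break into single-operator statements:
t1 = z + p
t2 = t1 - n


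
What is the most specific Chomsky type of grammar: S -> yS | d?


Right-linear: every RHS is a terminal or a terminal followed by one nonterminal
Classification: Type 3 (Regular)


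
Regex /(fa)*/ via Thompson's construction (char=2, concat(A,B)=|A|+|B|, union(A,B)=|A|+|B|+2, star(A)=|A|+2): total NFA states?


Syntax tree has 2 char leaf(s), 0 union(s), 1 star(s)
chars contribute 2×2 = 4; each union adds +2; each star adds +2
Total: 4 + 0 + 2 = 6 states


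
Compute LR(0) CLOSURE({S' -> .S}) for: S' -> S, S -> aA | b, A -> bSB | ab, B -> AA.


Start: S' -> .S
For each item with dot before a nonterminal B, add B -> .γ for every B-production
Closure: [S' -> .S, S -> .aA, S -> .b]


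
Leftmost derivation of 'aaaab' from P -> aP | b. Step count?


Derivation: P => aP => aaP => aaaP => aaaaP => aaaab
Steps: 5


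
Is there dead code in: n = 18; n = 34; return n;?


first assignment to n is overwritten before any read
Dead: 'n = 18'


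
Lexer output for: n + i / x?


Scan left to right, longest-match per lexeme
Tokens: ID(n), OP(+), ID(i), OP(/), ID(x)


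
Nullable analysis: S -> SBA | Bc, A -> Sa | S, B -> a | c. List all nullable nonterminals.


A nonterminal is nullable iff some alternative derives ε (directly, or every symbol in it is nullable)
Nullable: {}


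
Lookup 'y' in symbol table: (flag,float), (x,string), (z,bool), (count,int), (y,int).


Lookup 'y' → type int


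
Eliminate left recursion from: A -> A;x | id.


Left-recursive alternatives: A;x; non-recursive: id
Introduce A': A -> idA', A' -> ;xA' | ε


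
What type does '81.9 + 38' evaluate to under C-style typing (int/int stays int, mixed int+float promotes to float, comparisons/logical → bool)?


Operand types: float + int
Rule: mixed int/float promotes to float; int/int stays int
Result type: float


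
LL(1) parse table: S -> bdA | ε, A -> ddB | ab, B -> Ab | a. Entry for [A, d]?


For [A, d]: 'd' ∈ FIRST(ddB)
Entry: A -> ddB


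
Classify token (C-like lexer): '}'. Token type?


Pattern: delimiter/punctuation
Type: PUNCTUATION


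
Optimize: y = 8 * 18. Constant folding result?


8 * 18 = 144 at compile time
Optimized: y = 144


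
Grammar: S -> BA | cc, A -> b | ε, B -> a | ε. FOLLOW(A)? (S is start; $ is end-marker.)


$ ∈ FOLLOW(S). For each A -> αBβ: add FIRST(β)\{ε} to FOLLOW(B); if β nullable, add FOLLOW(A).
FOLLOW(A) = {$}


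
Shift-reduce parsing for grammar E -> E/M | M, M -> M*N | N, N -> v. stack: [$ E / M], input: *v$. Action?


'*' can extend M; shift to build M -> M*N
Action: shift


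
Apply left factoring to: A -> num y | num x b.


Common prefix: 'num'
Factored: A -> num A', A' -> y | x b


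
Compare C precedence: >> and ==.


'>>' is shift (level 8); '==' is equality (level 6)
Higher level binds tighter
'>>' has higher precedence than '=='


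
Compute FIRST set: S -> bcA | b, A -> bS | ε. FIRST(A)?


Per alternative of A: FIRST(bS) = {b}; FIRST(ε) = {ε}
FIRST(A) = {b, ε}


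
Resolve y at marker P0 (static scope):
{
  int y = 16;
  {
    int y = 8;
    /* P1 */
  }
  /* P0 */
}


y declared in the same block as P0
y = 16


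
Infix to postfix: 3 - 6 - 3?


Left to right (same or higher precedence on left)
Postfix: 3 6 - 3 -


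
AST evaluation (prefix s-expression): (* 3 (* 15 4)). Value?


Evaluate inner: (* 15 4) = 60
Evaluate root: (* 3 60) = 180
Result: 180


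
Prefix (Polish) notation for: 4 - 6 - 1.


left-to-right (same/higher precedence on left): tree is (- (- 4 6) 1)
Prefix: - - 4 6 1


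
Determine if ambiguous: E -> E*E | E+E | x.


'x*x+x' has two parse trees (no precedence encoded between * and +)
Ambiguous


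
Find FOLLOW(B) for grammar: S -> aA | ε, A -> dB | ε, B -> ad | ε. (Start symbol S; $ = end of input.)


$ ∈ FOLLOW(S). For each A -> αBβ: add FIRST(β)\{ε} to FOLLOW(B); if β nullable, add FOLLOW(A).
FOLLOW(B) = {$}


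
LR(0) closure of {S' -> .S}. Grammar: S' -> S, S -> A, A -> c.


Start: S' -> .S
For each item with dot before a nonterminal B, add B -> .γ for every B-production
Closure: [S' -> .S, S -> .A, A -> .c]


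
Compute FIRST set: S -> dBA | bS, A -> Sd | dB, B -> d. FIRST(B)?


Per alternative of B: FIRST(d) = {d}
FIRST(B) = {d}


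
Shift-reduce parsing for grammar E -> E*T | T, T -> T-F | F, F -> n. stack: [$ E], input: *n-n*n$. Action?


shift '*' to continue E -> E*T
Action: shift


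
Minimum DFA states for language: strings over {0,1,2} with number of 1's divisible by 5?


Track (count of 1) mod 5: states 0..4, accept at 0
Minimal DFA: 5 states


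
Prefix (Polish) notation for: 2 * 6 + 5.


left-to-right (same/higher precedence on left): tree is (+ (* 2 6) 5)
Prefix: + * 2 6 5


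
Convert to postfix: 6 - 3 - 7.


Left to right (same or higher precedence on left)
Postfix: 6 3 - 7 -


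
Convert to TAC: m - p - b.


Break into single-operator statements:
t1 = m - p
t2 = t1 - b


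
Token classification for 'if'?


Pattern: reserved word
Type: KEYWORD


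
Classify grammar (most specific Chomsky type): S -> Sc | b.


Left-linear: every RHS is a terminal or one nonterminal followed by a terminal
Classification: Type 3 (Regular)


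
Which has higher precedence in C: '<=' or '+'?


'+' is additive (level 9); '<=' is relational (level 7)
Higher level binds tighter
'+' has higher precedence than '<='


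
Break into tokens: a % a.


Scan left to right, longest-match per lexeme
Tokens: ID(a), OP(%), ID(a)


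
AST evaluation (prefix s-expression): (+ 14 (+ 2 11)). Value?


Evaluate inner: (+ 2 11) = 13
Evaluate root: (+ 14 13) = 27
Result: 27


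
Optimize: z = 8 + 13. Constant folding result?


8 + 13 = 21 at compile time
Optimized: z = 21


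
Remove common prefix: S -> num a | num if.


Common prefix: 'num'
Factored: S -> num S', S' -> a | if


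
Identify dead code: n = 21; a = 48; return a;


n is assigned but never read
Dead: 'n = 21'


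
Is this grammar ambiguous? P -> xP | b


right-linear, alternatives start with distinct terminals 'x' vs 'b': unique leftmost derivation
Unambiguous


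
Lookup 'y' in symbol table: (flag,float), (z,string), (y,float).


Lookup 'y' → type float


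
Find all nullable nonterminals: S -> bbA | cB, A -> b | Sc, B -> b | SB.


A nonterminal is nullable iff some alternative derives ε (directly, or every symbol in it is nullable)
Nullable: {}


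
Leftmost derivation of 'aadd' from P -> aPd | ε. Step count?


Derivation: P => aPd => aaPdd => aadd
Steps: 3


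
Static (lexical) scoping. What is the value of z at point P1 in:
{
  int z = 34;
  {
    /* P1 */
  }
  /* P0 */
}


P1's block does not declare z; resolves to the enclosing declaration at depth 0
z = 34


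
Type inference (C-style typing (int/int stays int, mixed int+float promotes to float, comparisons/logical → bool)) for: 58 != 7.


Operand types: int != int
Rule: comparison yields bool
Result type: bool


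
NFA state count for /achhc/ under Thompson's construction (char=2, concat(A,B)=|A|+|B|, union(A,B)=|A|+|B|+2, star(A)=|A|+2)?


Syntax tree has 5 char leaf(s), 0 union(s), 0 star(s)
chars contribute 5×2 = 10; each union adds +2; each star adds +2
Total: 10 + 0 + 0 = 10 states


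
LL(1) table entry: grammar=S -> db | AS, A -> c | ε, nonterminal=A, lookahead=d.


For [A, d]: ε is nullable and 'd' ∈ FOLLOW(A)
Entry: A -> ε


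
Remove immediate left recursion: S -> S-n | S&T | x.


Left-recursive alternatives: S-n, S&T; non-recursive: x
Introduce S': S -> xS', S' -> -nS' | &TS' | ε


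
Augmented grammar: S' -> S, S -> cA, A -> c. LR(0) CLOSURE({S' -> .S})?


Start: S' -> .S
For each item with dot before a nonterminal B, add B -> .γ for every B-production
Closure: [S' -> .S, S -> .cA]


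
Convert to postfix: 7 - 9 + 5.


Left to right (same or higher precedence on left)
Postfix: 7 9 - 5 +


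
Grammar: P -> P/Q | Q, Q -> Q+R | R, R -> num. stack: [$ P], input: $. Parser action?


start symbol P on stack, input exhausted
Action: accept


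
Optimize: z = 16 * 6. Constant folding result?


16 * 6 = 96 at compile time
Optimized: z = 96


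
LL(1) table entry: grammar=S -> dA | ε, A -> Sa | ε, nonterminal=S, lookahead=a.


For [S, a]: ε is nullable and 'a' ∈ FOLLOW(S)
Entry: S -> ε


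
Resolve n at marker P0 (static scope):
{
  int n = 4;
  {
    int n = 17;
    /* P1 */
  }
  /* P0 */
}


n declared in the same block as P0
n = 4


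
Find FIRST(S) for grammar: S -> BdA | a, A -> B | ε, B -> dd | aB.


Per alternative of S: FIRST(BdA) = {a, d}; FIRST(a) = {a}
FIRST(S) = {a, d}


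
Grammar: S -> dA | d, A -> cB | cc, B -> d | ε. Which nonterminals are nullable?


A nonterminal is nullable iff some alternative derives ε (directly, or every symbol in it is nullable)
Nullable: {B}


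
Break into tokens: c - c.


Scan left to right, longest-match per lexeme
Tokens: ID(c), OP(-), ID(c)


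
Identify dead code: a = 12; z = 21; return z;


a is assigned but never read
Dead: 'a = 12'


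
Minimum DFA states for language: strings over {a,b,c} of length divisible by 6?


Track length mod 6: states 0..5, accept at 0
Minimal DFA: 6 states


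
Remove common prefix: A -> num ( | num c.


Common prefix: 'num'
Factored: A -> num A', A' -> ( | c


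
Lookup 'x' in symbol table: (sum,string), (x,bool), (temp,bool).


Lookup 'x' → type bool


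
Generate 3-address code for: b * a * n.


Break into single-operator statements:
t1 = b * a
t2 = t1 * n


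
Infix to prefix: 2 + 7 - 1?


left-to-right (same/higher precedence on left): tree is (- (+ 2 7) 1)
Prefix: - + 2 7 1


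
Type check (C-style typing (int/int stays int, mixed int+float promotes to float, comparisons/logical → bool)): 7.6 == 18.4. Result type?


Operand types: float == float
Rule: comparison yields bool
Result type: bool


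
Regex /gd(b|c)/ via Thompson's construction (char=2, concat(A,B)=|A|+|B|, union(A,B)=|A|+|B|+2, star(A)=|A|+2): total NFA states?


Syntax tree has 4 char leaf(s), 1 union(s), 0 star(s)
chars contribute 4×2 = 8; each union adds +2; each star adds +2
Total: 8 + 2 + 0 = 10 states


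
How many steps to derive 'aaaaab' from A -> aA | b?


Derivation: A => aA => aaA => aaaA => aaaaA => aaaaaA => aaaaab
Steps: 6


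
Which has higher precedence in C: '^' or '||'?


'^' is bitwise XOR (level 4); '||' is logical OR (level 1)
Higher level binds tighter
'^' has higher precedence than '||'


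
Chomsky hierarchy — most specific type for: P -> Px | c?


Left-linear: every RHS is a terminal or one nonterminal followed by a terminal
Classification: Type 3 (Regular)


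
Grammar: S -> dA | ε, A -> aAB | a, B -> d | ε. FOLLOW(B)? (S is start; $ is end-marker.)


$ ∈ FOLLOW(S). For each A -> αBβ: add FIRST(β)\{ε} to FOLLOW(B); if β nullable, add FOLLOW(A).
FOLLOW(B) = {$, d}


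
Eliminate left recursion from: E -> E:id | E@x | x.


Left-recursive alternatives: E:id, E@x; non-recursive: x
Introduce E': E -> xE', E' -> :idE' | @xE' | ε


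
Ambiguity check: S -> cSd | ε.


balanced c^n…d^n: each string has a unique parse
Unambiguous
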